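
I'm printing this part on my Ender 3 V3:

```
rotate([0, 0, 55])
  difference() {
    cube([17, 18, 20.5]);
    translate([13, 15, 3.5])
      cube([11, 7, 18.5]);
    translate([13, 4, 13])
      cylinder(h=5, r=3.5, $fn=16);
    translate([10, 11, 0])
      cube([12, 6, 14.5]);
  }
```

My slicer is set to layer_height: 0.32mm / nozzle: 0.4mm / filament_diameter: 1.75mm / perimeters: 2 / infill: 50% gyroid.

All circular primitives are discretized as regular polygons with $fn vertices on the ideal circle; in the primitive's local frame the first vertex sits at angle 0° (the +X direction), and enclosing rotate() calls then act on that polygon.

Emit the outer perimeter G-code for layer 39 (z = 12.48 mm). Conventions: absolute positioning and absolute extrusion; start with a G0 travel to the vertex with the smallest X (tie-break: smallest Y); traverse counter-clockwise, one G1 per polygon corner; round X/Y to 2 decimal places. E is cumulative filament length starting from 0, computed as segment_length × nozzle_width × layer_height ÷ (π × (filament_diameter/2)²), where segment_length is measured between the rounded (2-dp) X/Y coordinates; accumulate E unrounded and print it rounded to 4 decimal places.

At z = 12.48 mm: the cube (footprint 17×18) is included at this height; the cube at (13, 15) (footprint 11×7) is included at this height; the cylinder at (13, 4) does not reach this height (z outside [13, 18]); the cube at (10, 11) is present — its section is the full 12×6 rectangle; After the difference (first − rest): starting from the 17×18 cube, the 11×7 cube at (13, 15) partially overlaps it — only the 12.00 mm² overlap (of its 77.00 mm²) is removed, clipping the outline; the 12×6 cube at (10, 11) partially overlaps it — only the 34.00 mm² overlap (of its 72.00 mm²) is removed, clipping the outline — 1 connected region; (whole slice rotated 55° about Z — lengths, areas and connectivity unchanged). The outline is a single polygon with 8 vertices. Extrusion per mm of travel: 0.4 × 0.32 / (π × 0.875²) = 0.053216. Accumulating E over each segment gives final E = 4.0437.

G0 X-14.74 Y10.32 Z12.48
G1 X0.00 Y0.00 E0.9576
G1 X9.75 Y13.93 E1.8624
G1 X0.74 Y20.23 E2.4475
G1 X-3.27 Y14.50 E2.8196
G1 X-8.19 Y17.94 E3.1391
G1 X-6.47 Y20.40 E3.2989
G1 X-7.29 Y20.97 E3.3520
G1 X-14.74 Y10.32 E4.0437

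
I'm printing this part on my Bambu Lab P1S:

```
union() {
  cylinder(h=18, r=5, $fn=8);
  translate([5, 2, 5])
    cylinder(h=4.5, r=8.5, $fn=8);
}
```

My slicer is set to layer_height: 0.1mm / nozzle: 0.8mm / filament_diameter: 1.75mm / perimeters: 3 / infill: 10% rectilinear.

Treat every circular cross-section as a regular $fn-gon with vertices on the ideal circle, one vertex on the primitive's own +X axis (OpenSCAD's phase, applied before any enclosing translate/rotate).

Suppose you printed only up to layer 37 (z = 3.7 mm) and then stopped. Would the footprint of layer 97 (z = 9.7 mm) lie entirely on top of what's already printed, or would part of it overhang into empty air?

entirely on top

Compare the two slices. At z = 3.7: the cylinder: section is a regular 8-gon, circumradius r=5 (area = (8/2)·5.000²·sin(360°/8) = 70.71 mm²); the cylinder at (5, 2) is absent (z outside [5, 9.5]); Merging all regions: only the r=5 cylinder is present, so the union is just that shape — area = 70.71 mm². At z = 9.7: the r=5 cylinder contributes a regular 8-gon of circumradius 5 (area = (8/2)·5.000²·sin(360°/8) = 70.71 mm²); the cylinder at (5, 2) does not reach this height (z outside [5, 9.5]); Merging all regions: only the r=5 cylinder is present, so the union is just that shape — area = 70.71 mm². Checking containment: the cross-section at z = 9.7 is a subset of the cross-section at z = 3.7.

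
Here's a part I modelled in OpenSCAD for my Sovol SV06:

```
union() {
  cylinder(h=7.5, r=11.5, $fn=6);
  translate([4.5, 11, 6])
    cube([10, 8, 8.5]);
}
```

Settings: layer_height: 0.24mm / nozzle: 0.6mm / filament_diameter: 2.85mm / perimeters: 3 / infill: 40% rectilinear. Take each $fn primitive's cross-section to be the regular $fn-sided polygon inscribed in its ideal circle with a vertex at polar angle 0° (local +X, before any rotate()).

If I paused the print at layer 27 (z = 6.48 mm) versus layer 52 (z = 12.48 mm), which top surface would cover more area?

Layer 27 (z = 6.48): the r=11.5 cylinder gives a regular 6-gon of circumradius 11.5 (constant along its height) (area = (6/2)·11.500²·sin(360°/6) = 343.60 mm²); the 10×8 cube at (4.5, 11) contributes its full rectangle (area 80.00 mm²); Merging all regions: the 2 present regions are separate (no shared area or edge), so areas and boundary lengths simply add and each stays a separate island — area = 423.60 mm². So its area = 423.60 mm². Layer 52 (z = 12.48): the cylinder does not reach this height (z outside [0, 7.5]); the cube at (4.5, 11) (footprint 10×8) is included at this height (area 80.00 mm²); Taking the union: only the 10×8 cube at (4.5, 11) is present, so the union is just that shape — area = 80.00 mm². So its area = 80.00 mm². Layer 27 is larger (423.60 vs 80.00 mm²).

layer 27 (z = 6.48 mm)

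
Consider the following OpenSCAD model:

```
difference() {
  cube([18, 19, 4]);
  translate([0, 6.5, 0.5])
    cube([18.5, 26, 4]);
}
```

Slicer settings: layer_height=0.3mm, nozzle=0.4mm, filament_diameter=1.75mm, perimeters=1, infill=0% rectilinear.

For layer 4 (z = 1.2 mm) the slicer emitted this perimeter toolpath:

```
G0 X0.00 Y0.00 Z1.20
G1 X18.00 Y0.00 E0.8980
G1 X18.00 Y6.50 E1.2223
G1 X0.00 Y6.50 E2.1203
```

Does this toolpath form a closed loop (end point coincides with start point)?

Start point (G0): (0.00, 0.00). End point (last G1): the path does not return to the start — open.

no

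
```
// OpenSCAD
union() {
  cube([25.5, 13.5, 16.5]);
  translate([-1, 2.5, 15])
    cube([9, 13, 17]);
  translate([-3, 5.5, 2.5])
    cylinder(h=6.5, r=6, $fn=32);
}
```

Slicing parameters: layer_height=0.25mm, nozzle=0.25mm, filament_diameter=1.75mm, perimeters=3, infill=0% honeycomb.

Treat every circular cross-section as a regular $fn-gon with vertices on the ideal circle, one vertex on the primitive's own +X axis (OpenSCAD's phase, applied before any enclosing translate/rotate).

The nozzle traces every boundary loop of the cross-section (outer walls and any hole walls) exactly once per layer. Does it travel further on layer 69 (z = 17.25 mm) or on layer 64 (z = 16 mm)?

layer 64 (z = 16 mm)

Layer 69 (z = 17.25): the cube is not intersected at this z (z outside [0, 16.5]); the 9×13 cube at (-1, 2.5) contributes its full rectangle (perimeter 44.00 mm); the cylinder at (-3, 5.5) does not reach this height (z outside [2.5, 9]); Combining (union): only the 9×13 cube at (-1, 2.5) is present, so the union is just that shape — boundary = 44.00 mm. So its perimeter = 44.00 mm. Layer 64 (z = 16): the cube is present — its section is the full 25.5×13.5 rectangle (perimeter 78.00 mm); the 9×13 cube at (-1, 2.5) contributes its full rectangle (perimeter 44.00 mm); the cylinder at (-3, 5.5) is not intersected at this z (z outside [2.5, 9]); Taking the union: the regions partially overlap (shared area 88.00 mm²), so the edge portions inside another operand are dropped and the merged outline is re-measured after clipping — boundary = 84.00 mm. So its perimeter = 84.00 mm. Layer 64 is larger (84.00 vs 44.00 mm).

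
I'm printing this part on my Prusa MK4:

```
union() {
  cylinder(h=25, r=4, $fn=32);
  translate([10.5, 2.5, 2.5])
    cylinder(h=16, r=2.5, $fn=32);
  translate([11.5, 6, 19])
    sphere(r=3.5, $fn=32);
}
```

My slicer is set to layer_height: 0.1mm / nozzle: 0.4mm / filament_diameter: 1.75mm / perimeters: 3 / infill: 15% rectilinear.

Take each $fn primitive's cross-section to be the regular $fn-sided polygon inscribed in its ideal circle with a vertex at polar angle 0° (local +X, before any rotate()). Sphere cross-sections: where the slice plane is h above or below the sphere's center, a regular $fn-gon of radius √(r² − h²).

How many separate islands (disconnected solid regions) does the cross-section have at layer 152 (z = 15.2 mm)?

2

At z = 15.2 mm: the r=4 cylinder gives a regular 32-gon of circumradius 4 (constant along its height); the r=2.5 cylinder at (10.5, 2.5) gives a regular 32-gon of circumradius 2.5 (constant along its height); the sphere at (11.5, 6) is not intersected at this z (|z−center|=3.800 > r=3.5); Combining (union): the 2 present regions are separate (no shared area or edge), so areas and boundary lengths simply add and each stays a separate island — 2 connected regions. Overall, the cross-section has 2 separate islands. Island count = 2.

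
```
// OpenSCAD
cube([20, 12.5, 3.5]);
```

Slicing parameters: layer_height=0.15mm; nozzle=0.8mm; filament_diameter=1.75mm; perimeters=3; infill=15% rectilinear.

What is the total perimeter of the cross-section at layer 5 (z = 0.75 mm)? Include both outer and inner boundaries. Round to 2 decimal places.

65.00 mm

At z = 0.75 mm: the cube is present — its section is the full 20×12.5 rectangle (perimeter 65.00 mm). Overall, the cross-section is a single solid region. Total boundary length (outer) = 65.00 mm.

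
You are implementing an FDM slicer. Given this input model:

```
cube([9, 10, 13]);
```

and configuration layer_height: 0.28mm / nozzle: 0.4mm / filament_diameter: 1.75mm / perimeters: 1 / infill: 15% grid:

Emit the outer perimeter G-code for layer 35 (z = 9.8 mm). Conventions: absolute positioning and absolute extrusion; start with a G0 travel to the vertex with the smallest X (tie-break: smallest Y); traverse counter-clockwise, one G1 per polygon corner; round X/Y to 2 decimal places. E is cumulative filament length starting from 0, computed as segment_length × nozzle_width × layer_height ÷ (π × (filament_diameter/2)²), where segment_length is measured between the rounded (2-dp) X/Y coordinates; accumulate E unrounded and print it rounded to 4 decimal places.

G0 X0.00 Y0.00 Z9.80
G1 X9.00 Y0.00 E0.4191
G1 X9.00 Y10.00 E0.8847
G1 X0.00 Y10.00 E1.3038
G1 X0.00 Y0.00 E1.7694

At z = 9.8 mm: the cube (footprint 9×10) is included at this height. The outline is a single polygon with 4 vertices. Extrusion per mm of travel: 0.4 × 0.28 / (π × 0.875²) = 0.046564. Accumulating E over each segment gives final E = 1.7694.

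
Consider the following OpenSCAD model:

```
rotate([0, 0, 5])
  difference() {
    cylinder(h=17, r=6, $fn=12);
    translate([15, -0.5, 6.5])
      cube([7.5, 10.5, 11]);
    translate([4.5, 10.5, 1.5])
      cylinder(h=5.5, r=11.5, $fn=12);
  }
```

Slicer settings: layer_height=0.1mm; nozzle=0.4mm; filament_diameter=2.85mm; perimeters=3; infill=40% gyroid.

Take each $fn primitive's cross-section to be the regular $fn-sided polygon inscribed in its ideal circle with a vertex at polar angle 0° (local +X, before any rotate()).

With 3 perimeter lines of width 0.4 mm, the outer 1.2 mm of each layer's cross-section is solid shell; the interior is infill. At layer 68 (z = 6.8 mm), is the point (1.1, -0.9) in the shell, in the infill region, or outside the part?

shell

At z = 6.8 mm: the r=6 cylinder gives a regular 12-gon of circumradius 6 (constant along its height); the 7.5×10.5 cube at (15, -0.5) contributes its full rectangle; the r=11.5 cylinder at (4.5, 10.5) gives a regular 12-gon of circumradius 11.5 (constant along its height); Taking the first minus the rest: starting from the r=6 cylinder, the 7.5×10.5 cube at (15, -0.5) misses the remaining region (no effect); the r=11.5 cylinder at (4.5, 10.5) partially overlaps it — only the 45.89 mm² overlap (of its 396.75 mm²) is removed, clipping the outline — 1 connected region; (rotated 5° about Z; rotation is an isometry so areas/perimeters/island counts are preserved). Overall, the cross-section is a single solid region. Undo the 5° rotation: the query point maps to (1.017, -0.992) in the un-rotated model frame. The nearest boundary edge runs (-1.25, 0.54)→(4.50, -1.00); distance from the point to it = 0.89 mm. The point is inside the cross-section, 0.89 mm from the nearest boundary — within the 1.2 mm shell band (3 × 0.4).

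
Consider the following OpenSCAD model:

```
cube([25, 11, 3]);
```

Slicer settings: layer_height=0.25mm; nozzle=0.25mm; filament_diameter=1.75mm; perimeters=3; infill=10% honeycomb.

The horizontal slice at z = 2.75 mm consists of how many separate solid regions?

1

At z = 2.75 mm: the cube (footprint 25×11) is included at this height. The result has 1 disconnected region.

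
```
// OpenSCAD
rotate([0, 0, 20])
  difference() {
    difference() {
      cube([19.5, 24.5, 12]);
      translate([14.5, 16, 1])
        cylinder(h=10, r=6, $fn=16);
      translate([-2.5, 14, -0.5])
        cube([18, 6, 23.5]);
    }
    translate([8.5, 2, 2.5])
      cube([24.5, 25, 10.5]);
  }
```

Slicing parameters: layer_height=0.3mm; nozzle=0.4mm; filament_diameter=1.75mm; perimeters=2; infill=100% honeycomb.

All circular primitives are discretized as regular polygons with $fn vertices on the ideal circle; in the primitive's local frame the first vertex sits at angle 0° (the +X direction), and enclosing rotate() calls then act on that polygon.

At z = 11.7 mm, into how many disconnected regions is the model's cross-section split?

At z = 11.7 mm: the cube (footprint 19.5×24.5) is included at this height; the cylinder at (14.5, 16) is not intersected at this z (z outside [1, 11]); the 18×6 cube at (-2.5, 14) contributes its full rectangle; After the difference (first − rest): starting from the 19.5×24.5 cube, the 18×6 cube at (-2.5, 14) partially overlaps it — only the 93.00 mm² overlap (of its 108.00 mm²) is removed, clipping the outline — 1 connected region; the 24.5×25 cube at (8.5, 2) contributes its full rectangle; Taking the first minus the rest: starting from that combined region, the 24.5×25 cube at (8.5, 2) partially overlaps it — only the 205.50 mm² overlap (of its 612.50 mm²) is removed, clipping the outline — 2 connected regions; (rotated 20° about Z; rotation is an isometry so areas/perimeters/island counts are preserved). The result has 2 disconnected regions.

2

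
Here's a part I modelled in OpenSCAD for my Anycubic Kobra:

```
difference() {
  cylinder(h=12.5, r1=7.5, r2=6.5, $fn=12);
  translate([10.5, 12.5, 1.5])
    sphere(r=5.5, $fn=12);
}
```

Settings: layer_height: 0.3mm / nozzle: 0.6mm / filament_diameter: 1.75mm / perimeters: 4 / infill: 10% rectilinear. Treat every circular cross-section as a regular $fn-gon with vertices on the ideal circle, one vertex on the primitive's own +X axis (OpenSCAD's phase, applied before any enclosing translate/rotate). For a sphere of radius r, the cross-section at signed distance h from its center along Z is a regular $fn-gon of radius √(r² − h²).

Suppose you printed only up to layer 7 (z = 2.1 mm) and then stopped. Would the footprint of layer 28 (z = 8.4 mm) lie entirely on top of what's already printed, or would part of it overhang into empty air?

Compare the two slices. At z = 2.1: the cone (r1=7.5→r2=6.5) has section circumradius 7.332 here — a regular 12-gon (area = (12/2)·7.332²·sin(360°/12) = 161.27 mm²); the r=5.5 sphere at (10.5, 12.5) slices to a regular 12-gon of circumradius 5.467 (√(r²−h²) with h=0.6 from center) (area = (12/2)·5.467²·sin(360°/12) = 89.67 mm²); Taking the first minus the rest: starting from the cone (161.27 mm²), the r=5.5 sphere at (10.5, 12.5) misses the remaining region (no effect) — area = 161.27 mm². At z = 8.4: the cone contributes a regular 12-gon of circumradius 6.828 (interpolated between r1=7.5 and r2=6.5 at t=0.672) (area = (12/2)·6.828²·sin(360°/12) = 139.86 mm²); the sphere at (10.5, 12.5) does not reach this height (|z−center|=6.900 > r=5.5); Taking the first minus the rest: none of the subtracted shapes is present at this height, so the cone is unchanged — area = 139.86 mm². Checking containment: the cross-section at z = 8.4 is a subset of the cross-section at z = 2.1.

entirely on top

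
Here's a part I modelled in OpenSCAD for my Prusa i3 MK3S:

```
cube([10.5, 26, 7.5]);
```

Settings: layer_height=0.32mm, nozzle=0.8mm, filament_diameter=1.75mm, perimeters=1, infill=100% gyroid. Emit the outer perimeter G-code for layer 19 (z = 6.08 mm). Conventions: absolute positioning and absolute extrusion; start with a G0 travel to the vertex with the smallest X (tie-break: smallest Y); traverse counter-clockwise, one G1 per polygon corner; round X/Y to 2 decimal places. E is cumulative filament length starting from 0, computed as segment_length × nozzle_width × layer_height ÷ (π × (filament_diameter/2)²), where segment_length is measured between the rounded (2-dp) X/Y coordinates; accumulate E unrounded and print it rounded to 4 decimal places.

At z = 6.08 mm: the cube is present — its section is the full 10.5×26 rectangle. The outline is a single polygon with 4 vertices. Extrusion per mm of travel: 0.8 × 0.32 / (π × 0.875²) = 0.106432. Accumulating E over each segment gives final E = 7.7696.

G0 X0.00 Y0.00 Z6.08
G1 X10.50 Y0.00 E1.1175
G1 X10.50 Y26.00 E3.8848
G1 X0.00 Y26.00 E5.0023
G1 X0.00 Y0.00 E7.7696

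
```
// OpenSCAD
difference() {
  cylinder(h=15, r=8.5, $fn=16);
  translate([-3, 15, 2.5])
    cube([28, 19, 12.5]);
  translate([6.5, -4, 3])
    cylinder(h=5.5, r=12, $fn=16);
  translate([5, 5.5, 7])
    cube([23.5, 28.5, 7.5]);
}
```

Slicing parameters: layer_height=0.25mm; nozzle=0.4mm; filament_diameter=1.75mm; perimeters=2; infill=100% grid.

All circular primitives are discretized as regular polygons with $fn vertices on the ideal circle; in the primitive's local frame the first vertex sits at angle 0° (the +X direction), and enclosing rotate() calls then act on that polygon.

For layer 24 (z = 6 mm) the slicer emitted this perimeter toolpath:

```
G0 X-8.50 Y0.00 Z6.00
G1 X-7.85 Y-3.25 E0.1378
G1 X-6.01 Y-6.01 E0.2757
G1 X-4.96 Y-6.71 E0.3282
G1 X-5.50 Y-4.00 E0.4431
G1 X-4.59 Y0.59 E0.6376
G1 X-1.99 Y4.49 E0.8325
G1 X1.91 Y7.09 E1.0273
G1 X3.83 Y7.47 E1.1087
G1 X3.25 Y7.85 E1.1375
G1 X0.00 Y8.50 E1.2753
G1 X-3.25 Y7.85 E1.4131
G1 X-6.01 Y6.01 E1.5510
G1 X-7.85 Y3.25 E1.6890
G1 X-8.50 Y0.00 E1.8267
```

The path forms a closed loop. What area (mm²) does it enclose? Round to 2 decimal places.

58.03 mm²

Apply the shoelace formula to the sequence of (X, Y) vertices; enclosed area = 58.03 mm².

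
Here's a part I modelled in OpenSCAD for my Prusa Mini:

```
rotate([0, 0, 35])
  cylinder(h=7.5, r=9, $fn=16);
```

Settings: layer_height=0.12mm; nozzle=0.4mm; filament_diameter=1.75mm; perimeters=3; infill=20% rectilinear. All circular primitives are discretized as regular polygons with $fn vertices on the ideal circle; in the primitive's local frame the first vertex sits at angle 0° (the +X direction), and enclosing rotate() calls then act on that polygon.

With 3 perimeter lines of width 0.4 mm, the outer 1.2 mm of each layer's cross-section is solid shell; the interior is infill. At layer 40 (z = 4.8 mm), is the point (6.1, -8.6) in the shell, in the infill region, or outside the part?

At z = 4.8 mm: the r=9 cylinder contributes a regular 16-gon of circumradius 9; (whole slice rotated 35° about Z — lengths, areas and connectivity unchanged). Overall, the cross-section is a single solid region. Undo the 35° rotation: the query point maps to (0.064, -10.544) in the un-rotated model frame. The nearest boundary edge runs (-3.44, -8.31)→(-0.00, -9.00); distance from the point to it = 1.54 mm. The point is not inside any of the regions above, so it lies outside the cross-section (1.54 mm from the nearest boundary).

outside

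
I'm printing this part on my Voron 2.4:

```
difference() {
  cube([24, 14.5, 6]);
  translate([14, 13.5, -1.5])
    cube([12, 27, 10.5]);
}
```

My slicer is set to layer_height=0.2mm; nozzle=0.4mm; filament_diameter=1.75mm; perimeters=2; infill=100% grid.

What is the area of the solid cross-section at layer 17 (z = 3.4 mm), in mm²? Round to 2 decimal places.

338.00 mm²

At z = 3.4 mm: the cube is present — its section is the full 24×14.5 rectangle (area 348.00 mm²); the cube at (14, 13.5) is present — its section is the full 12×27 rectangle (area 324.00 mm²); Subtracting the remaining from the first: starting from the 24×14.5 cube (348.00 mm²), the 12×27 cube at (14, 13.5) partially overlaps it — only the 10.00 mm² overlap (of its 324.00 mm²) is removed, clipping the outline — area = 338.00 mm². Overall, the cross-section is a single solid region. Net area = 338.00 mm².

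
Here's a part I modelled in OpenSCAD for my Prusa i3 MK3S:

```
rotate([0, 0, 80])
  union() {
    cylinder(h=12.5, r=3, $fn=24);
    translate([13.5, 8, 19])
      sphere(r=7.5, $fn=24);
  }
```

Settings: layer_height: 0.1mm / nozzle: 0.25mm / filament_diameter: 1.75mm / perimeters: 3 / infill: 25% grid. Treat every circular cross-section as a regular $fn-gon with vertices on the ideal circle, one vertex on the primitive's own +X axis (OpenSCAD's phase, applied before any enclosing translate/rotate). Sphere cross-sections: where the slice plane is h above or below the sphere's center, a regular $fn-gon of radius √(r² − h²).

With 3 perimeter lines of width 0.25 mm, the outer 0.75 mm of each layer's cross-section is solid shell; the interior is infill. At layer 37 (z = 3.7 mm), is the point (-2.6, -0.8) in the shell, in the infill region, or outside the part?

At z = 3.7 mm: the cylinder: section is a regular 24-gon, circumradius r=3; the sphere at (13.5, 8) does not reach this height (|z−center|=15.300 > r=7.5); Merging all regions: only the r=3 cylinder is present, so the union is just that shape — 1 connected region; (rotated 80° about Z; rotation is an isometry so areas/perimeters/island counts are preserved). Overall, the cross-section is a single solid region. Undo the 80° rotation: the query point maps to (-1.239, 2.422) in the un-rotated model frame. The nearest boundary edge runs (-0.78, 2.90)→(-1.50, 2.60); distance from the point to it = 0.26 mm. The point is inside the cross-section, 0.26 mm from the nearest boundary — within the 0.75 mm shell band (3 × 0.25).

shell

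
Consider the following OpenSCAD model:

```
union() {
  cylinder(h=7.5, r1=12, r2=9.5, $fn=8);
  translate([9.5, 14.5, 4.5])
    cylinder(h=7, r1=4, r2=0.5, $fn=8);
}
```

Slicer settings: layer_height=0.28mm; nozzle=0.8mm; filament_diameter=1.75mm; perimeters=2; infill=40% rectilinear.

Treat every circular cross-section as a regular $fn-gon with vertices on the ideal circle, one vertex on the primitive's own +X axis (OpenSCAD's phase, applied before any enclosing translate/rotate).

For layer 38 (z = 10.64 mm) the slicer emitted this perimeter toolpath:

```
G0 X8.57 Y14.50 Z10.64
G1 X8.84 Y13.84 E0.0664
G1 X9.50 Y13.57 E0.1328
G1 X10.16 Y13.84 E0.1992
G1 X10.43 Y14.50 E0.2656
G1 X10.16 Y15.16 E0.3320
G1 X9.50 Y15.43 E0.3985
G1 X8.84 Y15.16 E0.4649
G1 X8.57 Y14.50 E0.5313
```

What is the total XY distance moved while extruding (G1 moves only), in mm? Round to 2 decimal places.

5.70 mm

Sum the Euclidean lengths of each G1 segment: total = 5.70 mm.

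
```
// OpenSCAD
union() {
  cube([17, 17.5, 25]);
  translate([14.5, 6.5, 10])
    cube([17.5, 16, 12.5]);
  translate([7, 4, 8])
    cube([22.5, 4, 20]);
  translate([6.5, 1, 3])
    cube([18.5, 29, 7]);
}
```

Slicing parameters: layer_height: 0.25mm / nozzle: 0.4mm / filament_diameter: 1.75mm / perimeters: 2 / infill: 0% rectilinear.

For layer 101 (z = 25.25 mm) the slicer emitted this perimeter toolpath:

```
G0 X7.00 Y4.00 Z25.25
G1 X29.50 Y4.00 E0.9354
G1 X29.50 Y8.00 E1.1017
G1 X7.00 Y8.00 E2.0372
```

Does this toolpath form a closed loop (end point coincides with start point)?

Start point (G0): (7.00, 4.00). End point (last G1): the path does not return to the start — open.

no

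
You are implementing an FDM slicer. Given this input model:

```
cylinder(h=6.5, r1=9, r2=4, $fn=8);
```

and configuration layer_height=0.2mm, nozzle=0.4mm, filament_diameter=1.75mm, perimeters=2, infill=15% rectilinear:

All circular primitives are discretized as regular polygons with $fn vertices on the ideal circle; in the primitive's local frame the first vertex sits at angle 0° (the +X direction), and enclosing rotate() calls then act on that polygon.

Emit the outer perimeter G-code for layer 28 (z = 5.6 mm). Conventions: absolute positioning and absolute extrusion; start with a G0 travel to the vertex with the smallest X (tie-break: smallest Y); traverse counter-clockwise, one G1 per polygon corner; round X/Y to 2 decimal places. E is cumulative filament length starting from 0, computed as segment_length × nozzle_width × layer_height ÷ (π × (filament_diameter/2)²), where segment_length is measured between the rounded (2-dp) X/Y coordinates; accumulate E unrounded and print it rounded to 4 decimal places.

At z = 5.6 mm: the cone contributes a regular 8-gon of circumradius 4.692 (interpolated between r1=9 and r2=4 at t=0.862). The outline is a single polygon with 8 vertices. Extrusion per mm of travel: 0.4 × 0.2 / (π × 0.875²) = 0.033260. Accumulating E over each segment gives final E = 0.9556.

G0 X-4.69 Y0.00 Z5.60
G1 X-3.32 Y-3.32 E0.1195
G1 X0.00 Y-4.69 E0.2389
G1 X3.32 Y-3.32 E0.3584
G1 X4.69 Y0.00 E0.4778
G1 X3.32 Y3.32 E0.5973
G1 X0.00 Y4.69 E0.7167
G1 X-3.32 Y3.32 E0.8362
G1 X-4.69 Y0.00 E0.9556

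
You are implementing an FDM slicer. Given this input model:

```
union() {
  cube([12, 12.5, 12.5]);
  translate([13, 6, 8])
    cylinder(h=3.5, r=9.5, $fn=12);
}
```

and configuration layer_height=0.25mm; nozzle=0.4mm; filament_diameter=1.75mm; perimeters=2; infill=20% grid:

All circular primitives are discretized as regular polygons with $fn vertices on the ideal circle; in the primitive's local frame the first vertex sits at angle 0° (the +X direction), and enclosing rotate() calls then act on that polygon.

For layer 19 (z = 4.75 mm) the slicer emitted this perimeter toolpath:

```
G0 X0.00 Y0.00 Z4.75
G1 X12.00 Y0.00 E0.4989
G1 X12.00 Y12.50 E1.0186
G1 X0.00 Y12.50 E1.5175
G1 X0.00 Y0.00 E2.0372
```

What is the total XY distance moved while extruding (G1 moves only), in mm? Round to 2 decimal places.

49.00 mm

Sum the Euclidean lengths of each G1 segment: total = 49.00 mm.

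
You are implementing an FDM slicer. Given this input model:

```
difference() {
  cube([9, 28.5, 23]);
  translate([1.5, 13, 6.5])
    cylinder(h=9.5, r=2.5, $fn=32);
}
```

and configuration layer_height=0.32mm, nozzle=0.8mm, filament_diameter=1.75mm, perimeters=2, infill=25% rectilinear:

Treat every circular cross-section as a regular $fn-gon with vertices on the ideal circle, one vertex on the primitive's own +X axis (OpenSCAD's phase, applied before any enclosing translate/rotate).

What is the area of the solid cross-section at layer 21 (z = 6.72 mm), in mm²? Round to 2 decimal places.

239.75 mm²

At z = 6.72 mm: the 9×28.5 cube contributes its full rectangle (area 256.50 mm²); the r=2.5 cylinder at (1.5, 13) contributes a regular 32-gon of circumradius 2.5 (area = (32/2)·2.500²·sin(360°/32) = 19.51 mm²); Subtracting the remaining from the first: starting from the 9×28.5 cube (256.50 mm²), the r=2.5 cylinder at (1.5, 13) partially overlaps it — only the 16.75 mm² overlap (of its 19.51 mm²) is removed, clipping the outline — area = 239.75 mm². Overall, the cross-section is a single solid region. Net area = 239.75 mm².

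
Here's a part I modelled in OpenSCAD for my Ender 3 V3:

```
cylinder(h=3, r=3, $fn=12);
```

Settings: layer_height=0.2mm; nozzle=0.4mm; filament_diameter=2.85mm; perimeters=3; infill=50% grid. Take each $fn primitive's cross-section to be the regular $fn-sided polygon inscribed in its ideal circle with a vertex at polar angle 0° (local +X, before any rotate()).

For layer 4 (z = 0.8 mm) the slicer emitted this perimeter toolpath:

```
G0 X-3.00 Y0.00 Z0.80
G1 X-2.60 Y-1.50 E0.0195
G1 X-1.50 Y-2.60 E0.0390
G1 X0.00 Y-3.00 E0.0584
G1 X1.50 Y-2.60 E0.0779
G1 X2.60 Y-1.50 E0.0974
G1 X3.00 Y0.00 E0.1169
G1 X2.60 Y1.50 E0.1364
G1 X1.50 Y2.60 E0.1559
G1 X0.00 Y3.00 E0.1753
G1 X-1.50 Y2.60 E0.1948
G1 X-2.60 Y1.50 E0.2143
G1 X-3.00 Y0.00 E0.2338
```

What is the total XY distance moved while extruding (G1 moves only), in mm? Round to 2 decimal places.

Sum the Euclidean lengths of each G1 segment: total = 18.64 mm.

18.64 mm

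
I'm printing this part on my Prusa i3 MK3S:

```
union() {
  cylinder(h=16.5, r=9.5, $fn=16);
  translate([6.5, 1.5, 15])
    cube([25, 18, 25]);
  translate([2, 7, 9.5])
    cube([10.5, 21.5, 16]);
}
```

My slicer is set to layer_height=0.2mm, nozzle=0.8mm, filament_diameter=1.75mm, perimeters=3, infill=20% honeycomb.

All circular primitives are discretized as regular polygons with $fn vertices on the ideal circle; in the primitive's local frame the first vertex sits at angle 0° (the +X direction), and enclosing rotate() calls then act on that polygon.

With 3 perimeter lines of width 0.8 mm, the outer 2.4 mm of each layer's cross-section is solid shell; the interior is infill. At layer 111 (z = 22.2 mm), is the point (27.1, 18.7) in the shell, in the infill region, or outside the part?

At z = 22.2 mm: the cylinder is absent (z outside [0, 16.5]); the cube at (6.5, 1.5) (footprint 25×18) is included at this height; the 10.5×21.5 cube at (2, 7) contributes its full rectangle; Merging all regions: the regions partially overlap (shared area 75.00 mm²), so overlapping operands fuse into one piece — 1 connected region. Overall, the cross-section is a single solid region. The nearest boundary edge runs (12.50, 19.50)→(31.50, 19.50); distance from the point to it = 0.80 mm. The point is inside the cross-section, 0.80 mm from the nearest boundary — within the 2.4 mm shell band (3 × 0.8).

shell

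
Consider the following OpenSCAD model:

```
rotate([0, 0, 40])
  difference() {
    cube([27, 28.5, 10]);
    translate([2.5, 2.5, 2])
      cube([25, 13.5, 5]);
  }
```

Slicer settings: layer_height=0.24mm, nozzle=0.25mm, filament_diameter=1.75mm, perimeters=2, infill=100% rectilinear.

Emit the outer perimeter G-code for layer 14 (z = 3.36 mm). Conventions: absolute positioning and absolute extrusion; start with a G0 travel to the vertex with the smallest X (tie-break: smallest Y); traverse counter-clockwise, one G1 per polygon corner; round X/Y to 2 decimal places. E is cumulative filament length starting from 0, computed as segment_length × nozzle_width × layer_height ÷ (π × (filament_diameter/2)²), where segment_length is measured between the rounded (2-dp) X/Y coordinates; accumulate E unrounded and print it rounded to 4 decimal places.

At z = 3.36 mm: the 27×28.5 cube contributes its full rectangle; the cube at (2.5, 2.5) is present — its section is the full 25×13.5 rectangle; Subtracting the remaining from the first: starting from the 27×28.5 cube, the 25×13.5 cube at (2.5, 2.5) partially overlaps it — only the 330.75 mm² overlap (of its 337.50 mm²) is removed, clipping the outline — 1 connected region; (rotated 40° about Z; rotation is an isometry so areas/perimeters/island counts are preserved). The outline is a single polygon with 8 vertices. Extrusion per mm of travel: 0.25 × 0.24 / (π × 0.875²) = 0.024945. Accumulating E over each segment gives final E = 3.9913.

G0 X-18.32 Y21.83 Z3.36
G1 X0.00 Y0.00 E0.7109
G1 X20.68 Y17.36 E1.3844
G1 X19.08 Y19.27 E1.4466
G1 X0.31 Y3.52 E2.0578
G1 X-8.37 Y13.86 E2.3946
G1 X10.40 Y29.61 E3.0058
G1 X2.36 Y39.19 E3.3178
G1 X-18.32 Y21.83 E3.9913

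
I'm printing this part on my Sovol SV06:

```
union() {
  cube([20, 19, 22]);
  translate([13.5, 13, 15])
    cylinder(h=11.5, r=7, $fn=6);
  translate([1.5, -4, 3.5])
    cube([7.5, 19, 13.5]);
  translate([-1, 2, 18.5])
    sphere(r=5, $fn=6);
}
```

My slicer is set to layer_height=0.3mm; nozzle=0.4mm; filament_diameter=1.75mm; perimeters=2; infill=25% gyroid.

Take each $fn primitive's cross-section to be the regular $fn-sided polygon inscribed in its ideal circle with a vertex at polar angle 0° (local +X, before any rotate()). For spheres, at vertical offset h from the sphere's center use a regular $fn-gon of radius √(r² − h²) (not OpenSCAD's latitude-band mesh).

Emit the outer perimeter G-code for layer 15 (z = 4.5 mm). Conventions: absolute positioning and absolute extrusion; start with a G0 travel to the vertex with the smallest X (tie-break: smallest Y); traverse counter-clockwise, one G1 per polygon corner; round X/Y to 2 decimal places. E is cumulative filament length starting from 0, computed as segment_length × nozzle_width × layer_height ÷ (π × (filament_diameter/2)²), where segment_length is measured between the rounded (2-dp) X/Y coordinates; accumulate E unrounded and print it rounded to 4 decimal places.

G0 X0.00 Y0.00 Z4.50
G1 X1.50 Y0.00 E0.0748
G1 X1.50 Y-4.00 E0.2744
G1 X9.00 Y-4.00 E0.6486
G1 X9.00 Y0.00 E0.8481
G1 X20.00 Y0.00 E1.3969
G1 X20.00 Y19.00 E2.3448
G1 X0.00 Y19.00 E3.3426
G1 X0.00 Y0.00 E4.2906

At z = 4.5 mm: the cube is present — its section is the full 20×19 rectangle; the cylinder at (13.5, 13) is not intersected at this z (z outside [15, 26.5]); the cube at (1.5, -4) (footprint 7.5×19) is included at this height; the sphere at (-1, 2) is not intersected at this z (|z−center|=14.000 > r=5); Combining (union): the regions partially overlap (shared area 112.50 mm²), so overlapping operands fuse into one piece — 1 connected region. The outline is a single polygon with 8 vertices. Extrusion per mm of travel: 0.4 × 0.3 / (π × 0.875²) = 0.049890. Accumulating E over each segment gives final E = 4.2906.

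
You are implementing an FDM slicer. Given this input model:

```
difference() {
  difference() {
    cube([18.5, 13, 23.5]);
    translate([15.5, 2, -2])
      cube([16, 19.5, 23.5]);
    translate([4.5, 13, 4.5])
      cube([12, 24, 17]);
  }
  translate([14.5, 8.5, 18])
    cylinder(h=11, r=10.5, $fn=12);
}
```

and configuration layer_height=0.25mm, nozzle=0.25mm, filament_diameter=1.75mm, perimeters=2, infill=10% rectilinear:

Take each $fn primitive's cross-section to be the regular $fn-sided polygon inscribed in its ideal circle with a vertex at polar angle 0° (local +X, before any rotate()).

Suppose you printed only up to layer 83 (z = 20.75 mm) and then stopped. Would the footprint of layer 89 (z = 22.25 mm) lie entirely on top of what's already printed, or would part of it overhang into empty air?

Compare the two slices. At z = 20.75: the cube (footprint 18.5×13) is included at this height (area 240.50 mm²); the cube at (15.5, 2) (footprint 16×19.5) is included at this height (area 312.00 mm²); the cube at (4.5, 13) (footprint 12×24) is included at this height (area 288.00 mm²); Subtracting the remaining from the first: starting from the 18.5×13 cube (240.50 mm²), the 16×19.5 cube at (15.5, 2) partially overlaps it — only the 33.00 mm² overlap (of its 312.00 mm²) is removed, clipping the outline; the 12×24 cube at (4.5, 13) misses the remaining region (no effect) — area = 207.50 mm²; the r=10.5 cylinder at (14.5, 8.5) gives a regular 12-gon of circumradius 10.5 (constant along its height) (area = (12/2)·10.500²·sin(360°/12) = 330.75 mm²); After the difference (first − rest): starting from that combined region (207.50 mm²), the r=10.5 cylinder at (14.5, 8.5) partially overlaps it — only the 139.24 mm² overlap (of its 330.75 mm²) is removed, clipping the outline — area = 68.26 mm². At z = 22.25: the 18.5×13 cube contributes its full rectangle (area 240.50 mm²); the cube at (15.5, 2) does not reach this height (z outside [-2, 21.5]); the cube at (4.5, 13) is absent (z outside [4.5, 21.5]); Taking the first minus the rest: none of the subtracted shapes is present at this height, so the 18.5×13 cube is unchanged — area = 240.50 mm²; the r=10.5 cylinder at (14.5, 8.5) gives a regular 12-gon of circumradius 10.5 (constant along its height) (area = (12/2)·10.500²·sin(360°/12) = 330.75 mm²); Subtracting the remaining from the first: starting from that combined region (240.50 mm²), the r=10.5 cylinder at (14.5, 8.5) partially overlaps it — only the 172.24 mm² overlap (of its 330.75 mm²) is removed, clipping the outline — area = 68.26 mm². Checking containment: the cross-section at z = 22.25 is a subset of the cross-section at z = 20.75.

entirely on top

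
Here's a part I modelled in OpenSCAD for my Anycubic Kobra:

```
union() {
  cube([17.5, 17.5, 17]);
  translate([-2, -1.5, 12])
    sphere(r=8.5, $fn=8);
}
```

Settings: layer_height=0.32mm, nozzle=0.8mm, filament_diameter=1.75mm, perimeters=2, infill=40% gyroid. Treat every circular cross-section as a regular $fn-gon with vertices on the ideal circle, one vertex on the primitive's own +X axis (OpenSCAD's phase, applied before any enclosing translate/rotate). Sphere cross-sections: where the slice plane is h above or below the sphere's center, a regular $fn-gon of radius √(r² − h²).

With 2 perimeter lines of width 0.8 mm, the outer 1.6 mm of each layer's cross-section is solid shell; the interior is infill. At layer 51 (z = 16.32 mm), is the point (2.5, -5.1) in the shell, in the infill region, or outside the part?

At z = 16.32 mm: the cube is present — its section is the full 17.5×17.5 rectangle; the r=8.5 sphere at (-2, -1.5) slices to a regular 8-gon of circumradius 7.320 (√(r²−h²) with h=4.32 from center); Taking the union: the regions partially overlap (shared area 16.57 mm²), so overlapping operands fuse into one piece — 1 connected region. Overall, the cross-section is a single solid region. The nearest boundary edge runs (5.32, -1.50)→(3.18, -6.68); distance from the point to it = 1.23 mm. The point is inside the cross-section, 1.23 mm from the nearest boundary — within the 1.6 mm shell band (2 × 0.8).

shell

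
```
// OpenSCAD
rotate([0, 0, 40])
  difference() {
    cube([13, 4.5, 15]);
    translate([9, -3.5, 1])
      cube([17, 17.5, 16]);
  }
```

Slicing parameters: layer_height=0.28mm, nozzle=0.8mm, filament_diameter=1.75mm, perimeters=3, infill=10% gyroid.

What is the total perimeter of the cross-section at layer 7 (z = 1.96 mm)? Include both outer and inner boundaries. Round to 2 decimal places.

27.00 mm

At z = 1.96 mm: the 13×4.5 cube contributes its full rectangle (perimeter 35.00 mm); the cube at (9, -3.5) (footprint 17×17.5) is included at this height (perimeter 69.00 mm); After the difference (first − rest): starting from the 13×4.5 cube, the 17×17.5 cube at (9, -3.5) partially overlaps it — only the 18.00 mm² overlap (of its 297.50 mm²) is removed, clipping the outline — boundary = 27.00 mm; (whole slice rotated 40° about Z — lengths, areas and connectivity unchanged). Overall, the cross-section is a single solid region. Total boundary length (outer) = 27.00 mm.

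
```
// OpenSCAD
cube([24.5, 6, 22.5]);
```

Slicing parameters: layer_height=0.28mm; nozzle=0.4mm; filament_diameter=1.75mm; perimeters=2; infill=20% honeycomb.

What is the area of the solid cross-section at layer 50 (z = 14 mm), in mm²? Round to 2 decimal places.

147.00 mm²

At z = 14 mm: the cube (footprint 24.5×6) is included at this height (area 147.00 mm²). Overall, the cross-section is a single solid region. Net area = 147.00 mm².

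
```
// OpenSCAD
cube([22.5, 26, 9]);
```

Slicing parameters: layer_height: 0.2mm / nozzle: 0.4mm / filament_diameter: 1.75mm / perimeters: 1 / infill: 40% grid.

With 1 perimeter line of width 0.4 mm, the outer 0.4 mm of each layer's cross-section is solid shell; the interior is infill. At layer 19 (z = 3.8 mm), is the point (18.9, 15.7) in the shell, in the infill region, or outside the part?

At z = 3.8 mm: the cube is present — its section is the full 22.5×26 rectangle. Overall, the cross-section is a single solid region. The nearest boundary edge runs (22.50, 0.00)→(22.50, 26.00); distance from the point to it = 3.60 mm. The point is inside the cross-section and 3.60 mm from the nearest boundary — more than the 0.4 mm shell width (1 × 0.4), so it's in the infill interior.

infill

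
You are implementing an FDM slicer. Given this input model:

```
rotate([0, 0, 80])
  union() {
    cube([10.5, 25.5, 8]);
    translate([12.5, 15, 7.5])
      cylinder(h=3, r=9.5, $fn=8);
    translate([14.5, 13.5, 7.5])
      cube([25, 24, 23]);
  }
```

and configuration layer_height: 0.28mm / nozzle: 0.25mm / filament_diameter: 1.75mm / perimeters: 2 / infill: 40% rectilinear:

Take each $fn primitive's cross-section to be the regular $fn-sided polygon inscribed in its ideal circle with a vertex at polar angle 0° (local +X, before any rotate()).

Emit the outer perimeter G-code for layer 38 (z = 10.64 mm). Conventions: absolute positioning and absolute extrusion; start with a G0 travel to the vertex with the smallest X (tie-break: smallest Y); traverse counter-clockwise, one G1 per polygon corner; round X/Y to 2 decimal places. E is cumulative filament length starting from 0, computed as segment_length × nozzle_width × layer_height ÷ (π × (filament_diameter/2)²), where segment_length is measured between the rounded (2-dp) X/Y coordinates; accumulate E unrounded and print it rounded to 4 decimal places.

G0 X-34.41 Y20.79 Z10.64
G1 X-10.78 Y16.62 E0.6983
G1 X-6.44 Y41.24 E1.4259
G1 X-30.07 Y45.41 E2.1242
G1 X-34.41 Y20.79 E2.8517

At z = 10.64 mm: the cube is absent (z outside [0, 8]); the cylinder at (12.5, 15) is not intersected at this z (z outside [7.5, 10.5]); the cube at (14.5, 13.5) (footprint 25×24) is included at this height; Merging all regions: only the 25×24 cube at (14.5, 13.5) is present, so the union is just that shape — 1 connected region; (rotated 80° about Z; rotation is an isometry so areas/perimeters/island counts are preserved). The outline is a single polygon with 4 vertices. Extrusion per mm of travel: 0.25 × 0.28 / (π × 0.875²) = 0.029103. Accumulating E over each segment gives final E = 2.8517.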